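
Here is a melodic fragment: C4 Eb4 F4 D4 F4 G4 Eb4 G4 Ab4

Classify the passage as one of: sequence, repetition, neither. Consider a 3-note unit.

sequence

Each 3-note cell is the previous one transposed up a 2nd.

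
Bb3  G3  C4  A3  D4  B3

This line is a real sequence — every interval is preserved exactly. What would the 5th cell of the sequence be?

Unit = 2 notes; the statements start on Bb3, C4, D4, moving up a 2nd each time.
Carrying on: E4 → F#4.
Statement 5 starts on F#4 and keeps the same exact contour: F#4 D#4.

F#4 D#4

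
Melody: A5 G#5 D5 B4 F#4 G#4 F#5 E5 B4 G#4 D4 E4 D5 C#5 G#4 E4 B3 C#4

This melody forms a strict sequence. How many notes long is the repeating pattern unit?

There are 18 notes; a 6-note unit gives 3 cells:
A5 G#5 D5 B4 F#4 G#4 | F#5 E5 B4 G#4 D4 E4 | D5 C#5 G#4 E4 B3 C#4
That's a consistent down a 3rd shift per cell, and no other grouping gives one.

6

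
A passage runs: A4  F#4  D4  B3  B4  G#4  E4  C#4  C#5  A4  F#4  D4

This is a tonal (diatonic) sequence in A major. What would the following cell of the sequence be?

D5 B4 G#4 E4

With a 4-note motive the entries are A4, B4, C#5, each up a 2nd from the previous.
Statement 4 starts on D5 and keeps the same diatonic contour: D5 B4 G#4 E4.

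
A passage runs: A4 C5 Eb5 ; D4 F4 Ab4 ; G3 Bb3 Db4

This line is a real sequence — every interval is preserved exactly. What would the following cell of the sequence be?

C3 Eb3 Gb3

The 3-note cells begin on A4, D4, G3 — each down a 5th from the last.
Statement 4 starts on C3 and keeps the same exact contour: C3 Eb3 Gb3.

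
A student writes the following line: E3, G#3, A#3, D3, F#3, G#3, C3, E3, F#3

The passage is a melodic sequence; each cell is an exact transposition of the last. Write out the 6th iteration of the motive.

Gb2 Bb2 C3

The 3-note cells begin on E3, D3, C3 — each down a 2nd from the last.
Extending down a 2nd: Bb2 → Ab2 → Gb2.
From Gb2 the exact shape gives Gb2 Bb2 C3.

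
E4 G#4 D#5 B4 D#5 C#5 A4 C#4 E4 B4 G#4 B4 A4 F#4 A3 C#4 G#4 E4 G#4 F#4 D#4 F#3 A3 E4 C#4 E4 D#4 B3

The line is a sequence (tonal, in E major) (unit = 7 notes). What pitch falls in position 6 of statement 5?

B3

The unit is 7 notes. Position-6 pitches of the 4 shown cells: C#5, A4, F#4, D#4.
Each moves down a 3rd; the next is B3.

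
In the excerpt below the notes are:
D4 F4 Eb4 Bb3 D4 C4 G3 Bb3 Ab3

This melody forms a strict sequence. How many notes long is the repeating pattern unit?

Try groups of 3 (3 cells in 9 notes):
D4 F4 Eb4 | Bb3 D4 C4 | G3 Bb3 Ab3
Every group is a transposition down a 3rd of the one before; no shorter unit works.

3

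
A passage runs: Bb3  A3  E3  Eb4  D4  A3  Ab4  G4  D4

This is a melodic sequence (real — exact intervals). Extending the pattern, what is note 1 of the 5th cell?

The unit is 3 notes. Position-1 pitches of the 3 shown cells: Bb3, Eb4, Ab4.
Extending up a 4th: Db5 → Gb5.

Gb5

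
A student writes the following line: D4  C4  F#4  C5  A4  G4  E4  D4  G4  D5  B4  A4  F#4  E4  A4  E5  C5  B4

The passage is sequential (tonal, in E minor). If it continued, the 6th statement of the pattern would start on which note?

B4

Unit = 6 notes; the statements start on D4, E4, F#4, moving up a 2nd each time.
Continuing: G4 → A4 → B4. Statement 6 starts on B4.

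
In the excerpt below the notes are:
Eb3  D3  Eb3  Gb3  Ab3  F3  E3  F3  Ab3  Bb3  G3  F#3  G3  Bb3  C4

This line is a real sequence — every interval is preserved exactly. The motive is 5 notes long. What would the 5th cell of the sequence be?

With a 5-note motive the entries are Eb3, F3, G3, each up a 2nd from the previous.
Continuing the starts: A3 → B3.
Statement 5 starts on B3 and keeps the same exact contour: B3 A#3 B3 D4 E4.

B3 A#3 B3 D4 E4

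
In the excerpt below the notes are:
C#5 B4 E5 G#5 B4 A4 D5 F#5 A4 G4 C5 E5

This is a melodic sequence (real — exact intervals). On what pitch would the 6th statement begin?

Unit = 4 notes; the statements start on C#5, B4, A4, moving down a 2nd each time.
Continuing: G4 → F4 → Eb4. Statement 6 starts on Eb4.

Eb4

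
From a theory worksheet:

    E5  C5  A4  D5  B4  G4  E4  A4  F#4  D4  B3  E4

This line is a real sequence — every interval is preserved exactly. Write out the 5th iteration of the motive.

G#3 E3 C#3 F#3

Taking 4-note groups, the heads are E5, B4, F#4: the pattern moves down a 4th.
Continuing the starts: C#4 → G#3.
From G#3 the exact shape gives G#3 E3 C#3 F#3.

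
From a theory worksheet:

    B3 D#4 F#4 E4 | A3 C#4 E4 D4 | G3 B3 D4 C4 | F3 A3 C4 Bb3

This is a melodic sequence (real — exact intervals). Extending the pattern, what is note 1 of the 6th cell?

Db3

Grouping in 4s, the 1st note of each cell is B3, A3, G3, F3.
Each moves down a 2nd. Continuing: Eb3 → Db3.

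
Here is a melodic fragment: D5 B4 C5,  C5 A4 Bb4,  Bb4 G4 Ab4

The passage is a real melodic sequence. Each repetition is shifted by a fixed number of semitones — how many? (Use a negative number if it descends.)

-2

Unit = 3 notes; the statements start on D5, C5, Bb4, moving down a 2nd each time.
D5→C5 is 72 − 74 = -2 semitones.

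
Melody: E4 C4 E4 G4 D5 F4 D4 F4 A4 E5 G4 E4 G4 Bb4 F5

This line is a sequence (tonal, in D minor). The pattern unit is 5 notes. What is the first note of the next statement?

Taking 5-note groups, the heads are E4, F4, G4: the pattern moves up a 2nd.
The next head, up a 2nd from G4, is A4.

A4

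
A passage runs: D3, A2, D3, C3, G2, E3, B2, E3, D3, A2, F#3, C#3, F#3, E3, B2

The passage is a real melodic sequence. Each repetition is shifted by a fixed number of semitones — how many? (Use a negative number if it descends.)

Taking 5-note groups, the heads are D3, E3, F#3: the pattern moves up a 2nd.
Counting half-steps from D3 to E3: 2.

2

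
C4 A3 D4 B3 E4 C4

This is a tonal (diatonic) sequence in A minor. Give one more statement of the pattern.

Taking 2-note groups, the heads are C4, D4, E4: the pattern moves up a 2nd.
From F4 the diatonic shape gives F4 D4.

F4 D4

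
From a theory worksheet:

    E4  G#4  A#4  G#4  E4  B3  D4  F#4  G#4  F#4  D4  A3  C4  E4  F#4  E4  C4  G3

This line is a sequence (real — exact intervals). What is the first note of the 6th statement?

With a 6-note motive the entries are E4, D4, C4, each down a 2nd from the previous.
Extending the heads down a 2nd: Bb3 → Ab3 → Gb3.

Gb3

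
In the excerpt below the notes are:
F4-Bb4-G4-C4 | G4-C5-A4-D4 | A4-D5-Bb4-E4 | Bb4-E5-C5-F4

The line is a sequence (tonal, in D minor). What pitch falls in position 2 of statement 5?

Grouping in 4s, the 2nd note of each cell is Bb4, C5, D5, E5.
From E5, up a 2nd gives F5.

F5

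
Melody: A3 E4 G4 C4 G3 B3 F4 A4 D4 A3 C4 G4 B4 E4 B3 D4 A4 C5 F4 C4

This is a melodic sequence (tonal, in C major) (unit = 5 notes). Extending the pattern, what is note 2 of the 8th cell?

With 5-note cells, note 2 of each statement runs E4, F4, G4, A4.
Carrying that up a 2nd forward: B4 → C5 → D5 → E5.

E5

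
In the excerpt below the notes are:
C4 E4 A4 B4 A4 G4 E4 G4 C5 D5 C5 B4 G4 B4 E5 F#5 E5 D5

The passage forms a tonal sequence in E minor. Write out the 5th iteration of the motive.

The 6-note cells begin on C4, E4, G4 — each up a 3rd from the last.
Continuing the starts: B4 → D5.
So cell 5 is D5 F#5 B5 C6 B5 A5.

D5 F#5 B5 C6 B5 A5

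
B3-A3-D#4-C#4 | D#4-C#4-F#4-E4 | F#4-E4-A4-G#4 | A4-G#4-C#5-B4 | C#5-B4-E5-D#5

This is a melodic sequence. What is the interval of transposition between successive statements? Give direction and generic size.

With a 4-note motive the entries are B3, D#4, F#4, A4, C#5, each up a 3rd from the previous.
From B3 to D#4: up a 3rd.

up a 3rd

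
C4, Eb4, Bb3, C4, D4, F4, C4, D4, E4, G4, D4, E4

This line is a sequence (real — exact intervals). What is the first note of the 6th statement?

A#4

Taking 4-note groups, the heads are C4, D4, E4: the pattern moves up a 2nd.
Continuing: F#4 → G#4 → A#4. Statement 6 starts on A#4.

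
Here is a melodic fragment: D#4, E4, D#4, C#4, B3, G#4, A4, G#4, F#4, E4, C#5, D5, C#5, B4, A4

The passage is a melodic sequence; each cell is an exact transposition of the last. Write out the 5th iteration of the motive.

B5 C6 B5 A5 G5

With a 5-note motive the entries are D#4, G#4, C#5, each up a 4th from the previous.
Carrying on: F#5 → B5.
Statement 5 starts on B5 and keeps the same exact contour: B5 C6 B5 A5 G5.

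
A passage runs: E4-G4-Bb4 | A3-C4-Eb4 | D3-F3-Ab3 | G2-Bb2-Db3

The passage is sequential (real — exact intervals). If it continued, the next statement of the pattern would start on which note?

With a 3-note motive the entries are E4, A3, D3, G2, each down a 5th from the previous.
One more step down a 5th gives C2.

C2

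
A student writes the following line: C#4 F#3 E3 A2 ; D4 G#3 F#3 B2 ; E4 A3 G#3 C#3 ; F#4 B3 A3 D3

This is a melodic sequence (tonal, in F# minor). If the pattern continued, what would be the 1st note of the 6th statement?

A4

The unit is 4 notes. Position-1 pitches of the 4 shown cells: C#4, D4, E4, F#4.
Each moves up a 2nd. Continuing: G#4 → A4.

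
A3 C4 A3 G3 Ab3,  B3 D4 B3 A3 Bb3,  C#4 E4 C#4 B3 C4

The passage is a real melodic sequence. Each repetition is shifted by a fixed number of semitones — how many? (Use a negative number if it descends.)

Unit = 5 notes; the statements start on A3, B3, C#4, moving up a 2nd each time.
A3 to B3 spans +2 semitones.

2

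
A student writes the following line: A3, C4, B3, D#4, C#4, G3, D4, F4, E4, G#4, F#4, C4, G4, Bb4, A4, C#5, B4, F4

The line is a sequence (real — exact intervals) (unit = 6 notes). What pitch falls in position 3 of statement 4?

D5

With 6-note cells, note 3 of each statement runs B3, E4, A4.
One more up a 4th gives D5.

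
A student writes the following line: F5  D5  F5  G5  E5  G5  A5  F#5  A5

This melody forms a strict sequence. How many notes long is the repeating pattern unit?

There are 9 notes; a 3-note unit gives 3 cells:
F5 D5 F5 | G5 E5 G5 | A5 F#5 A5
Every group is a transposition up a 2nd of the one before; no shorter unit works.

3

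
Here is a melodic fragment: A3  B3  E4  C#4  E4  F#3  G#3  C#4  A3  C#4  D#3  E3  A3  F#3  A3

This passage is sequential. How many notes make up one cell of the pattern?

There are 15 notes; a 5-note unit gives 3 cells:
A3 B3 E4 C#4 E4 | F#3 G#3 C#4 A3 C#4 | D#3 E3 A3 F#3 A3
Each cell is the previous one down a 3rd — so the unit is 5 notes.

5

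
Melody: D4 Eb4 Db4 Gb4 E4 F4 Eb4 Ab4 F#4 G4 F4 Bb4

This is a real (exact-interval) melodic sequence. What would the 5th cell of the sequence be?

A#4 B4 A4 D5

The 4-note cells begin on D4, E4, F#4 — each up a 2nd from the last.
Carrying on: G#4 → A#4.
Statement 5 starts on A#4 and keeps the same exact contour: A#4 B4 A4 D5.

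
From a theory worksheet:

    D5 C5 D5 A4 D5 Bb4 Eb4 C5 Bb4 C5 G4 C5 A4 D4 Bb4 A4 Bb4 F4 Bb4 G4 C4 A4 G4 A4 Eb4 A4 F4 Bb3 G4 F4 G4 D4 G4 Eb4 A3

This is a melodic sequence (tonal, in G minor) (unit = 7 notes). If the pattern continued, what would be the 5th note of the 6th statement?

F4

The unit is 7 notes. Position-5 pitches of the 5 shown cells: D5, C5, Bb4, A4, G4.
One more down a 2nd gives F4.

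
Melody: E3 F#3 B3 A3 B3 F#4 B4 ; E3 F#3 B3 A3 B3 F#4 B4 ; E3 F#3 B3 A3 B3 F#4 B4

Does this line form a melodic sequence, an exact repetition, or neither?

Each 7-note cell is identical (E3 F#3 B3 A3 B3 F#4 B4), restated at the same pitch.

repetition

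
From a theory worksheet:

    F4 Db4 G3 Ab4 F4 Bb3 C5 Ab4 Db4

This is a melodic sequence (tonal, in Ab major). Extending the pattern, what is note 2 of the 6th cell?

The unit is 3 notes. Position-2 pitches of the 3 shown cells: Db4, F4, Ab4.
Extending up a 3rd: C5 → Eb5 → G5.

G5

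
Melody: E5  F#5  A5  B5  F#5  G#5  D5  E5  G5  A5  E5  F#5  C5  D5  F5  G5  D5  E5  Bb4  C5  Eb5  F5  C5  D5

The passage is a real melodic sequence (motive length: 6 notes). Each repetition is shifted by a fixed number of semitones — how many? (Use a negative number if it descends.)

Taking 6-note groups, the heads are E5, D5, C5, Bb4: the pattern moves down a 2nd.
E5 to D5 spans -2 semitones.

-2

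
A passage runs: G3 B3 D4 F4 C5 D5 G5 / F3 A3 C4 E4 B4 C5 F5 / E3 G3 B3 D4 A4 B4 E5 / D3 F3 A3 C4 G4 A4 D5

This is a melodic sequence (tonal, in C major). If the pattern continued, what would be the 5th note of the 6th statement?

E4

Grouping in 7s, the 5th note of each cell is C5, B4, A4, G4.
Carrying that down a 2nd forward: F4 → E4.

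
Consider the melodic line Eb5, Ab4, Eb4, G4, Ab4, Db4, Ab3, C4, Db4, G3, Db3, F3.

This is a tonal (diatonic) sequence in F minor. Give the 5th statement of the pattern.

C3 F2 C2 Eb2

Taking 4-note groups, the heads are Eb5, Ab4, Db4: the pattern moves down a 5th.
Continuing the starts: G3 → C3.
From C3 the diatonic shape gives C3 F2 C2 Eb2.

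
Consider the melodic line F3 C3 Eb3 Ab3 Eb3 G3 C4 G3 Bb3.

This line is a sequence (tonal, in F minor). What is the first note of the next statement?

Eb4

Taking 3-note groups, the heads are F3, Ab3, C4: the pattern moves up a 3rd.
The next head, up a 3rd from C4, is Eb4.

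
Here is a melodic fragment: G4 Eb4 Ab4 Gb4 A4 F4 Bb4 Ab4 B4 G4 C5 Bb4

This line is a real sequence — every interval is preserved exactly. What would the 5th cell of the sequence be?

The 4-note cells begin on G4, A4, B4 — each up a 2nd from the last.
Carrying on: C#5 → D#5.
Statement 5 starts on D#5 and keeps the same exact contour: D#5 B4 E5 D5.

D#5 B4 E5 D5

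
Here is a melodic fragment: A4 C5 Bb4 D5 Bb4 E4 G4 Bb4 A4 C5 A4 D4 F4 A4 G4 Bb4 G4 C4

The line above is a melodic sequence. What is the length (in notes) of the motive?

6

There are 18 notes; a 6-note unit gives 3 cells:
A4 C5 Bb4 D5 Bb4 E4 | G4 Bb4 A4 C5 A4 D4 | F4 A4 G4 Bb4 G4 C4
Each cell is the previous one down a 2nd — so the unit is 6 notes.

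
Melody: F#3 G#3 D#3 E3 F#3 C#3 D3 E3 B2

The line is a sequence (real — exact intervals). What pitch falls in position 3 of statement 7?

With 3-note cells, note 3 of each statement runs D#3, C#3, B2.
Carrying that down a 2nd forward: A2 → G2 → F2 → Eb2.

Eb2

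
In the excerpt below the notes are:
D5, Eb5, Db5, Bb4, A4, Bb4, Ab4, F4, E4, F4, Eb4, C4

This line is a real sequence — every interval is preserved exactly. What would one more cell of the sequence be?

B3 C4 Bb3 G3

The 4-note cells begin on D5, A4, E4 — each down a 4th from the last.
From B3 the exact shape gives B3 C4 Bb3 G3.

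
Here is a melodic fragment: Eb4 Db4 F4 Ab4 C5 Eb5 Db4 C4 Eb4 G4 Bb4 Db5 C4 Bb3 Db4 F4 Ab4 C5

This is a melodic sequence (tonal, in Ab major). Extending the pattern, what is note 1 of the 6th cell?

Grouping in 6s, the 1st note of each cell is Eb4, Db4, C4.
Each moves down a 2nd. Continuing: Bb3 → Ab3 → G3.

G3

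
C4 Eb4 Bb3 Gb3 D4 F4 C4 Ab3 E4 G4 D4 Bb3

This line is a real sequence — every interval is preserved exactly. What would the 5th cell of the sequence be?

G#4 B4 F#4 D4

With a 4-note motive the entries are C4, D4, E4, each up a 2nd from the previous.
Continuing the starts: F#4 → G#4.
Statement 5 starts on G#4 and keeps the same exact contour: G#4 B4 F#4 D4.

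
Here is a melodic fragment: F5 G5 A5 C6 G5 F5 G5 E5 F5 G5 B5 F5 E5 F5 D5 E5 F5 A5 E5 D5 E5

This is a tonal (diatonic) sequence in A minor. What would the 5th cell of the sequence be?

Unit = 7 notes; the statements start on F5, E5, D5, moving down a 2nd each time.
Extending down a 2nd: C5 → B4.
From B4 the diatonic shape gives B4 C5 D5 F5 C5 B4 C5.

B4 C5 D5 F5 C5 B4 C5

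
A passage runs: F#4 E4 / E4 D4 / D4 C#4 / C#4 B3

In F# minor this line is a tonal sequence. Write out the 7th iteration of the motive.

Unit = 2 notes; the statements start on F#4, E4, D4, C#4, moving down a 2nd each time.
Continuing the starts: B3 → A3 → G#3.
Statement 7 starts on G#3 and keeps the same diatonic contour: G#3 F#3.

G#3 F#3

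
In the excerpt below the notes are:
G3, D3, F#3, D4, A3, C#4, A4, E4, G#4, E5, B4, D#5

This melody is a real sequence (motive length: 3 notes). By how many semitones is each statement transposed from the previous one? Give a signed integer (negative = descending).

The 3-note cells begin on G3, D4, A4, E5 — each up a 5th from the last.
Counting half-steps from G3 to D4: 7.

7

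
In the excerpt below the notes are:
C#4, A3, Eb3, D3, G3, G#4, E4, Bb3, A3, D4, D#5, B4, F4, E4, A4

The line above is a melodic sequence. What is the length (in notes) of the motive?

Try groups of 5 (3 cells in 15 notes):
C#4 A3 Eb3 D3 G3 | G#4 E4 Bb3 A3 D4 | D#5 B4 F4 E4 A4
Every group is a transposition up a 5th of the one before; no shorter unit works.

5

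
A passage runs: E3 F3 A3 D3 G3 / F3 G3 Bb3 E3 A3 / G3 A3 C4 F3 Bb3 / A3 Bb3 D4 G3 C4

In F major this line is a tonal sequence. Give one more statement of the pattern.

The 5-note cells begin on E3, F3, G3, A3 — each up a 2nd from the last.
Statement 5 starts on Bb3 and keeps the same diatonic contour: Bb3 C4 E4 A3 D4.

Bb3 C4 E4 A3 D4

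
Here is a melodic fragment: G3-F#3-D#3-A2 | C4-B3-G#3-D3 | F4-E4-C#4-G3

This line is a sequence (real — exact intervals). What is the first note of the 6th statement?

Ab5

Taking 4-note groups, the heads are G3, C4, F4: the pattern moves up a 4th.
Extending the heads up a 4th: Bb4 → Eb5 → Ab5.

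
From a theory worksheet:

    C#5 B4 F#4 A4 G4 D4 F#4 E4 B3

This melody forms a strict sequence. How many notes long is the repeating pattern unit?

Try groups of 3 (3 cells in 9 notes):
C#5 B4 F#4 | A4 G4 D4 | F#4 E4 B3
That's a consistent down a 3rd shift per cell, and no other grouping gives one.

3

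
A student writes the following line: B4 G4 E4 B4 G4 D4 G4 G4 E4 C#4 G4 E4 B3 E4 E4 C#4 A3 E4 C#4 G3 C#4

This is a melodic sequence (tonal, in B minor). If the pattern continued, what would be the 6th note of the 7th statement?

F#2

Grouping in 7s, the 6th note of each cell is D4, B3, G3.
Each moves down a 3rd. Continuing: E3 → C#3 → A2 → F#2.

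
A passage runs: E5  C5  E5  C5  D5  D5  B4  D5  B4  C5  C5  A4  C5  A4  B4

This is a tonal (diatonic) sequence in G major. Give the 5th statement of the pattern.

Unit = 5 notes; the statements start on E5, D5, C5, moving down a 2nd each time.
Carrying on: B4 → A4.
Statement 5 starts on A4 and keeps the same diatonic contour: A4 F#4 A4 F#4 G4.

A4 F#4 A4 F#4 G4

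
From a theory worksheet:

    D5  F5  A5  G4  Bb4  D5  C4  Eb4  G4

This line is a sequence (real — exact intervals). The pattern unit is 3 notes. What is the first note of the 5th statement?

Unit = 3 notes; the statements start on D5, G4, C4, moving down a 5th each time.
Continuing: F3 → Bb2. Statement 5 starts on Bb2.

Bb2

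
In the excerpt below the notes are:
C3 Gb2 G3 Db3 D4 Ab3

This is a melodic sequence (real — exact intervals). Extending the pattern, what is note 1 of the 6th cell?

Grouping in 2s, the 1st note of each cell is C3, G3, D4.
Extending up a 5th: A4 → E5 → B5.

B5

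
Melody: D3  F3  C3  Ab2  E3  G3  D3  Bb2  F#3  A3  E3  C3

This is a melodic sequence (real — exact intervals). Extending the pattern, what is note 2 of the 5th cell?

Grouping in 4s, the 2nd note of each cell is F3, G3, A3.
Extending up a 2nd: B3 → C#4.

C#4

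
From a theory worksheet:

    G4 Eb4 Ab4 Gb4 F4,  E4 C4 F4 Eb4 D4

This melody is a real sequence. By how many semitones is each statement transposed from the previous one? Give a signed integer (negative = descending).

-3

Taking 5-note groups, the heads are G4, E4: the pattern moves down a 3rd.
Counting half-steps from G4 to E4: -3.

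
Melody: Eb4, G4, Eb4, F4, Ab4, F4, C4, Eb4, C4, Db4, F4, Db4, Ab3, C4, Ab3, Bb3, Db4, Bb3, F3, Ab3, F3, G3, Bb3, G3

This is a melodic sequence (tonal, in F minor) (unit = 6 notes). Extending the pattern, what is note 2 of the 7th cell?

Bb2

With 6-note cells, note 2 of each statement runs G4, Eb4, C4, Ab3.
Carrying that down a 3rd forward: F3 → Db3 → Bb2.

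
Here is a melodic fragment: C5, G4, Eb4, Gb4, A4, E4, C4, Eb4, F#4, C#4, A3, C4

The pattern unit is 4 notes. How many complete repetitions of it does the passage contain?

3

12 notes in groups of 4 gives 12/4 = 3 statements.
Starts: C5, A4, F#4 — each down a 3rd.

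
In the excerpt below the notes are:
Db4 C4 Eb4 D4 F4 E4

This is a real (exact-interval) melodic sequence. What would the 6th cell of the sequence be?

Unit = 2 notes; the statements start on Db4, Eb4, F4, moving up a 2nd each time.
Continuing the starts: G4 → A4 → B4.
From B4 the exact shape gives B4 A#4.

B4 A#4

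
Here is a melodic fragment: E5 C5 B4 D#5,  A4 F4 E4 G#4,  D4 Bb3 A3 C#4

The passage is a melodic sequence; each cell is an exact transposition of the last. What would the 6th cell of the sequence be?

F2 Db2 C2 E2

The 4-note cells begin on E5, A4, D4 — each down a 5th from the last.
Carrying on: G3 → C3 → F2.
From F2 the exact shape gives F2 Db2 C2 E2.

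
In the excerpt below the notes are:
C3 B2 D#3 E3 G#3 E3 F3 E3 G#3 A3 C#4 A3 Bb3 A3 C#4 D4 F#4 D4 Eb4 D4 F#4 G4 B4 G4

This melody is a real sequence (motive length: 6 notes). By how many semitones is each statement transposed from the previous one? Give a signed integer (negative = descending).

5

Taking 6-note groups, the heads are C3, F3, Bb3, Eb4: the pattern moves up a 4th.
C3 to F3 spans +5 semitones.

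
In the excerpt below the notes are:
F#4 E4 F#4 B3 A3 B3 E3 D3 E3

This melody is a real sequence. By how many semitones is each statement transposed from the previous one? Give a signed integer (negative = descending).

-7

The 3-note cells begin on F#4, B3, E3 — each down a 5th from the last.
F#4→B3 is 59 − 66 = -7 semitones.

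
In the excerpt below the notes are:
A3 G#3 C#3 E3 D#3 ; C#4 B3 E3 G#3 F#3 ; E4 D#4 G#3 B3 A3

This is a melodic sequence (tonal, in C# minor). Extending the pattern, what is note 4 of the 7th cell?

C#5

The unit is 5 notes. Position-4 pitches of the 3 shown cells: E3, G#3, B3.
Each moves up a 3rd. Continuing: D#4 → F#4 → A4 → C#5.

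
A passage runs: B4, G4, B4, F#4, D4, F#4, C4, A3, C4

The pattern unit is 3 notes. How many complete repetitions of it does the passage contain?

3

9 notes in groups of 3 gives 9/3 = 3 statements.
Starts: B4, F#4, C4 — each down a 4th.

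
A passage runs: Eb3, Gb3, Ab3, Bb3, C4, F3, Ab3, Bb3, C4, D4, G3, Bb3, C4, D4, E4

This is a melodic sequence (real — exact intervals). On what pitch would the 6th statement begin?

Taking 5-note groups, the heads are Eb3, F3, G3: the pattern moves up a 2nd.
Continuing: A3 → B3 → C#4. Statement 6 starts on C#4.

C#4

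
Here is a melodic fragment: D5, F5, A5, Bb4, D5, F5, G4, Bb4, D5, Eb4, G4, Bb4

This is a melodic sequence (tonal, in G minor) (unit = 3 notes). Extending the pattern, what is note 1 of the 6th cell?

A3

The unit is 3 notes. Position-1 pitches of the 4 shown cells: D5, Bb4, G4, Eb4.
Extending down a 3rd: C4 → A3.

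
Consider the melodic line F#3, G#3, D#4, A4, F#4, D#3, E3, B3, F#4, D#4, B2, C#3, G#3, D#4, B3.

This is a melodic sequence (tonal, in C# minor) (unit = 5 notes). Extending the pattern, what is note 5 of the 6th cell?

C#3

The unit is 5 notes. Position-5 pitches of the 3 shown cells: F#4, D#4, B3.
Carrying that down a 3rd forward: G#3 → E3 → C#3.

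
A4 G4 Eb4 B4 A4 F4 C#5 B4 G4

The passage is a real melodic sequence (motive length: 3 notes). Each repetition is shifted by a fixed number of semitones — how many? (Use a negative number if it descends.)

Taking 3-note groups, the heads are A4, B4, C#5: the pattern moves up a 2nd.
A4→B4 is 71 − 69 = 2 semitones.

2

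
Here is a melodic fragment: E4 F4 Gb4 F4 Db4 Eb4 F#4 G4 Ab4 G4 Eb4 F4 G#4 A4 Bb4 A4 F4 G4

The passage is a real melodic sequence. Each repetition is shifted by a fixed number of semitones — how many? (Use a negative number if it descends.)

Taking 6-note groups, the heads are E4, F#4, G#4: the pattern moves up a 2nd.
E4 to F#4 spans +2 semitones.

2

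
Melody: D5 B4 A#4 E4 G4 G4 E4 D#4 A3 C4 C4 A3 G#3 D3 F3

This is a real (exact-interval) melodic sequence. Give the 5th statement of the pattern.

Bb2 G2 F#2 C2 Eb2

With a 5-note motive the entries are D5, G4, C4, each down a 5th from the previous.
Carrying on: F3 → Bb2.
Statement 5 starts on Bb2 and keeps the same exact contour: Bb2 G2 F#2 C2 Eb2.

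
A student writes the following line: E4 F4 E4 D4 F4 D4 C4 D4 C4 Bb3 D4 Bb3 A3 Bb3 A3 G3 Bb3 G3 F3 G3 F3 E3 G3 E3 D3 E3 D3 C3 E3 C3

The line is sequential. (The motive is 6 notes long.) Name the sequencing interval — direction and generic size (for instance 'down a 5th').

The 6-note cells begin on E4, C4, A3, F3, D3 — each down a 3rd from the last.
From E4 to C4: down a 3rd.

down a 3rd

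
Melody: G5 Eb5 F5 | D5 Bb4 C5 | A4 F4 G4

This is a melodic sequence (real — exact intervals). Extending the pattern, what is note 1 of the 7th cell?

C#3

Grouping in 3s, the 1st note of each cell is G5, D5, A4.
Each moves down a 4th. Continuing: E4 → B3 → F#3 → C#3.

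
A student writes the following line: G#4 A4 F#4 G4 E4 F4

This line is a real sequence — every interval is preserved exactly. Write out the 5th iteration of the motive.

C4 Db4

Taking 2-note groups, the heads are G#4, F#4, E4: the pattern moves down a 2nd.
Carrying on: D4 → C4.
Statement 5 starts on C4 and keeps the same exact contour: C4 Db4.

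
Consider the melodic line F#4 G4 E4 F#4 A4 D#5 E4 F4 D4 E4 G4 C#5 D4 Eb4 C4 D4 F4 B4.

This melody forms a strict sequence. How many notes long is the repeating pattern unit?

There are 18 notes; a 6-note unit gives 3 cells:
F#4 G4 E4 F#4 A4 D#5 | E4 F4 D4 E4 G4 C#5 | D4 Eb4 C4 D4 F4 B4
Every group is a transposition down a 2nd of the one before; no shorter unit works.

6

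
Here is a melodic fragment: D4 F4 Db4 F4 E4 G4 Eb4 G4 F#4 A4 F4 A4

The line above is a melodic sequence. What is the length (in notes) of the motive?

There are 12 notes; a 4-note unit gives 3 cells:
D4 F4 Db4 F4 | E4 G4 Eb4 G4 | F#4 A4 F4 A4
That's a consistent up a 2nd shift per cell, and no other grouping gives one.

4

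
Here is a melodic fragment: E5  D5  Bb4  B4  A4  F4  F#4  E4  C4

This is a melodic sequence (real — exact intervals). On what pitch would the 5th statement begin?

Taking 3-note groups, the heads are E5, B4, F#4: the pattern moves down a 4th.
Continuing: C#4 → G#3. Statement 5 starts on G#3.

G#3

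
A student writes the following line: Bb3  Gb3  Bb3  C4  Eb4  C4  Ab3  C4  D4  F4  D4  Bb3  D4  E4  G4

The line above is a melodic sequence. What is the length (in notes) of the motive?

5

15 notes total. Splitting into 3 groups of 5:
Bb3 Gb3 Bb3 C4 Eb4 | C4 Ab3 C4 D4 F4 | D4 Bb3 D4 E4 G4
That's a consistent up a 2nd shift per cell, and no other grouping gives one.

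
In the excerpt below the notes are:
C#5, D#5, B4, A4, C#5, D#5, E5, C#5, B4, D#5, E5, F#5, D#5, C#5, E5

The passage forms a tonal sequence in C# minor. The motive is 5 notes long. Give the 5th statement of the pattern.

With a 5-note motive the entries are C#5, D#5, E5, each up a 2nd from the previous.
Extending up a 2nd: F#5 → G#5.
From G#5 the diatonic shape gives G#5 A5 F#5 E5 G#5.

G#5 A5 F#5 E5 G#5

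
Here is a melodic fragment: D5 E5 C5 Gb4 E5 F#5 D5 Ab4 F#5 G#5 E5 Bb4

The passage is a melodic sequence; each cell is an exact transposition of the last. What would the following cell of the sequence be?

G#5 A#5 F#5 C5

The 4-note cells begin on D5, E5, F#5 — each up a 2nd from the last.
So cell 4 is G#5 A#5 F#5 C5.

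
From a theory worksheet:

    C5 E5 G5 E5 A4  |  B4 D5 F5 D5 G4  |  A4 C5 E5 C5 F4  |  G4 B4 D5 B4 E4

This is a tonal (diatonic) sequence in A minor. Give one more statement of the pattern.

With a 5-note motive the entries are C5, B4, A4, G4, each down a 2nd from the previous.
So cell 5 is F4 A4 C5 A4 D4.

F4 A4 C5 A4 D4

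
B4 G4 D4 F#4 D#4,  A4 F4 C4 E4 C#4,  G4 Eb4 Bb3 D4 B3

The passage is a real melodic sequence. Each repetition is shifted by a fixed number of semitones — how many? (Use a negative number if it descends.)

Unit = 5 notes; the statements start on B4, A4, G4, moving down a 2nd each time.
B4 to A4 spans -2 semitones.

-2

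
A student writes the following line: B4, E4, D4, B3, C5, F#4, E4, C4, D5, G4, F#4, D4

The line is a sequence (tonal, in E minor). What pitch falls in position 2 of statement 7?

D5

The unit is 4 notes. Position-2 pitches of the 3 shown cells: E4, F#4, G4.
Each moves up a 2nd. Continuing: A4 → B4 → C5 → D5.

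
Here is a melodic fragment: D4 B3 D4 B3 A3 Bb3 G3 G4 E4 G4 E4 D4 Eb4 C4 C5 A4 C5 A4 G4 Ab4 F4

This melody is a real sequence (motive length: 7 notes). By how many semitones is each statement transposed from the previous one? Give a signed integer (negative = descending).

5

With a 7-note motive the entries are D4, G4, C5, each up a 4th from the previous.
Counting half-steps from D4 to G4: 5.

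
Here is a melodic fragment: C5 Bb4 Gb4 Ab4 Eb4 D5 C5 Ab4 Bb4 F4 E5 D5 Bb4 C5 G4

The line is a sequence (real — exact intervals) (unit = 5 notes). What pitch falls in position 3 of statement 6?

E5

With 5-note cells, note 3 of each statement runs Gb4, Ab4, Bb4.
Carrying that up a 2nd forward: C5 → D5 → E5.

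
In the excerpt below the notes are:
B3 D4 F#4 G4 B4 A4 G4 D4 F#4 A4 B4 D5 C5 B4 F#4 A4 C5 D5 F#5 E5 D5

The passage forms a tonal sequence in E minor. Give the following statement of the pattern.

A4 C5 E5 F#5 A5 G5 F#5

With a 7-note motive the entries are B3, D4, F#4, each up a 3rd from the previous.
From A4 the diatonic shape gives A4 C5 E5 F#5 A5 G5 F#5.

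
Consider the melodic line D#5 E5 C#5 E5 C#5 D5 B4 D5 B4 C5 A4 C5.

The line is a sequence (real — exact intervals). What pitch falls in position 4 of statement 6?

Gb4

With 4-note cells, note 4 of each statement runs E5, D5, C5.
Each moves down a 2nd. Continuing: Bb4 → Ab4 → Gb4.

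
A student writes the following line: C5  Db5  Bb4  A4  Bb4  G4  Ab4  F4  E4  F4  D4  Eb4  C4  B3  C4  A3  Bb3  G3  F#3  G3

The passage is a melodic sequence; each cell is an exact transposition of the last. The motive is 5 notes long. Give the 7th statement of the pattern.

Taking 5-note groups, the heads are C5, G4, D4, A3: the pattern moves down a 4th.
Extending down a 4th: E3 → B2 → F#2.
So cell 7 is F#2 G2 E2 D#2 E2.

F#2 G2 E2 D#2 E2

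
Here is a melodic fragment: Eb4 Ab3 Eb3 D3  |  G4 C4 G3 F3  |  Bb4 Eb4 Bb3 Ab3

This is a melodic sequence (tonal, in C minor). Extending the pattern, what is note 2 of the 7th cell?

Grouping in 4s, the 2nd note of each cell is Ab3, C4, Eb4.
Each moves up a 3rd. Continuing: G4 → Bb4 → D5 → F5.

F5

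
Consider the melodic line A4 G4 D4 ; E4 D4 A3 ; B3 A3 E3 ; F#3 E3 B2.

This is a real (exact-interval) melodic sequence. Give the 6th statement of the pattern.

G#2 F#2 C#2

Taking 3-note groups, the heads are A4, E4, B3, F#3: the pattern moves down a 4th.
Carrying on: C#3 → G#2.
Statement 6 starts on G#2 and keeps the same exact contour: G#2 F#2 C#2.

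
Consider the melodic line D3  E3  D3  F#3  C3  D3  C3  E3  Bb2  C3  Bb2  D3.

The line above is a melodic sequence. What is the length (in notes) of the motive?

4

12 notes total. Splitting into 3 groups of 4:
D3 E3 D3 F#3 | C3 D3 C3 E3 | Bb2 C3 Bb2 D3
Each cell is the previous one down a 2nd — so the unit is 4 notes.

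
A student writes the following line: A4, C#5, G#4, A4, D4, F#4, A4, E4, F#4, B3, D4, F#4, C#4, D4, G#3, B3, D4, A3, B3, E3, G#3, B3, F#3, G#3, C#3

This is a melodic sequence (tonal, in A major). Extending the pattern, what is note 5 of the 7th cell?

Grouping in 5s, the 5th note of each cell is D4, B3, G#3, E3, C#3.
Extending down a 3rd: A2 → F#2.

F#2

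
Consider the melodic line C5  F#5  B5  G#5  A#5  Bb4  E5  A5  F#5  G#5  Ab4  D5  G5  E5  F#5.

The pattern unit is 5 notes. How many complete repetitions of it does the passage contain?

15 notes in groups of 5 gives 15/5 = 3 statements.
Starts: C5, Bb4, Ab4 — each down a 2nd.

3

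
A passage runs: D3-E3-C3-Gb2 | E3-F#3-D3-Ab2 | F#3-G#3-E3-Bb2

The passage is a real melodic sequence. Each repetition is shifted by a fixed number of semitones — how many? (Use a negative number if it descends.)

With a 4-note motive the entries are D3, E3, F#3, each up a 2nd from the previous.
Counting half-steps from D3 to E3: 2.

2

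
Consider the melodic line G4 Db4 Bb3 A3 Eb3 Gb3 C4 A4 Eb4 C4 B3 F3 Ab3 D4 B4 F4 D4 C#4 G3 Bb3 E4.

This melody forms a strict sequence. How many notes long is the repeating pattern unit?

Try groups of 7 (3 cells in 21 notes):
G4 Db4 Bb3 A3 Eb3 Gb3 C4 | A4 Eb4 C4 B3 F3 Ab3 D4 | B4 F4 D4 C#4 G3 Bb3 E4
That's a consistent up a 2nd shift per cell, and no other grouping gives one.

7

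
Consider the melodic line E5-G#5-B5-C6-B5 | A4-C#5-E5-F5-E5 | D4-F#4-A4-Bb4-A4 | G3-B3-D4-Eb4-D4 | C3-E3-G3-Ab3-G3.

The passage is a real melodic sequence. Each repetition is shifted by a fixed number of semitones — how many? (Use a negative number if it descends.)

Taking 5-note groups, the heads are E5, A4, D4, G3, C3: the pattern moves down a 5th.
Counting half-steps from E5 to A4: -7.

-7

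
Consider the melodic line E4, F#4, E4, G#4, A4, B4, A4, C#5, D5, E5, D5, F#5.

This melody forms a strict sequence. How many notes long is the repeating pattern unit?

4

12 notes total. Splitting into 3 groups of 4:
E4 F#4 E4 G#4 | A4 B4 A4 C#5 | D5 E5 D5 F#5
Each cell is the previous one up a 4th — so the unit is 4 notes.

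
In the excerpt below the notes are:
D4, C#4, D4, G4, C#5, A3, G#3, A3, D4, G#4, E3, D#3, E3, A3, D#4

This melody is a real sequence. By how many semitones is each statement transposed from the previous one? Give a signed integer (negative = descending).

-5

The 5-note cells begin on D4, A3, E3 — each down a 4th from the last.
D4→A3 is 57 − 62 = -5 semitones.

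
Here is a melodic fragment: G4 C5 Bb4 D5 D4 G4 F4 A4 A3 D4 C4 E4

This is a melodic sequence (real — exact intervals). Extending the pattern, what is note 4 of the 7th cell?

G#2

With 4-note cells, note 4 of each statement runs D5, A4, E4.
Each moves down a 4th. Continuing: B3 → F#3 → C#3 → G#2.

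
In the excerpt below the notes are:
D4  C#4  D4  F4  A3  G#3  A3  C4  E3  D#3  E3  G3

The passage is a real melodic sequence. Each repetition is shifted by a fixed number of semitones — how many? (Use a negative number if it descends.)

-5

Taking 4-note groups, the heads are D4, A3, E3: the pattern moves down a 4th.
D4→A3 is 57 − 62 = -5 semitones.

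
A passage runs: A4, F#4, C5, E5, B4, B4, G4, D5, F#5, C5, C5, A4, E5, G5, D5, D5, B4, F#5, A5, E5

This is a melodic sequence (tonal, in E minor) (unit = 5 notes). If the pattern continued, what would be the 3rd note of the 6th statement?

Grouping in 5s, the 3rd note of each cell is C5, D5, E5, F#5.
Carrying that up a 2nd forward: G5 → A5.

A5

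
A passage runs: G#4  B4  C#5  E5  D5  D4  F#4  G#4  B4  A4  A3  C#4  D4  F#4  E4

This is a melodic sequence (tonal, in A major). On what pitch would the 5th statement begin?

Taking 5-note groups, the heads are G#4, D4, A3: the pattern moves down a 4th.
Extending the heads down a 4th: E3 → B2.

B2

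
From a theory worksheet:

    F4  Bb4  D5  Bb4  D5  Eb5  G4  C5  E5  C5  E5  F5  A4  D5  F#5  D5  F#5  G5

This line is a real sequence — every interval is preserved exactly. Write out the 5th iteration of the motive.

C#5 F#5 A#5 F#5 A#5 B5

Taking 6-note groups, the heads are F4, G4, A4: the pattern moves up a 2nd.
Continuing the starts: B4 → C#5.
Statement 5 starts on C#5 and keeps the same exact contour: C#5 F#5 A#5 F#5 A#5 B5.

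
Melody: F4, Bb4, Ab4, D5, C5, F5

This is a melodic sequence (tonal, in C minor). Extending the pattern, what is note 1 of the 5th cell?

Grouping in 2s, the 1st note of each cell is F4, Ab4, C5.
Carrying that up a 3rd forward: Eb5 → G5.

G5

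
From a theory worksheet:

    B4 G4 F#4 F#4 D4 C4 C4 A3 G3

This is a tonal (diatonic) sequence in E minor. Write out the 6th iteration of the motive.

Unit = 3 notes; the statements start on B4, F#4, C4, moving down a 4th each time.
Extending down a 4th: G3 → D3 → A2.
So cell 6 is A2 F#2 E2.

A2 F#2 E2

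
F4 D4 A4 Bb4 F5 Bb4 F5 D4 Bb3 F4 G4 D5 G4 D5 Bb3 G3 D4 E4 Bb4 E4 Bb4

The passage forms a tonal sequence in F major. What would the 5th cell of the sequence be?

E3 C3 G3 A3 E4 A3 E4

The 7-note cells begin on F4, D4, Bb3 — each down a 3rd from the last.
Extending down a 3rd: G3 → E3.
From E3 the diatonic shape gives E3 C3 G3 A3 E4 A3 E4.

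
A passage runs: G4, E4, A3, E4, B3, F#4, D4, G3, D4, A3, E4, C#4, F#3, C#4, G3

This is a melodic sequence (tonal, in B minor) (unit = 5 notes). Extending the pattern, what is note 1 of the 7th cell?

A3

With 5-note cells, note 1 of each statement runs G4, F#4, E4.
Carrying that down a 2nd forward: D4 → C#4 → B3 → A3.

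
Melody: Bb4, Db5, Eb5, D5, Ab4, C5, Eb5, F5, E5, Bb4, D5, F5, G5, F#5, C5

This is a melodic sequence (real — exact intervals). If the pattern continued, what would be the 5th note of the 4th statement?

With 5-note cells, note 5 of each statement runs Ab4, Bb4, C5.
Each moves up a 2nd; the next is D5.

D5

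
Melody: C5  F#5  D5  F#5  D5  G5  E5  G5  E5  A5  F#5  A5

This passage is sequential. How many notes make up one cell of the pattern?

4

Try groups of 4 (3 cells in 12 notes):
C5 F#5 D5 F#5 | D5 G5 E5 G5 | E5 A5 F#5 A5
Every group is a transposition up a 2nd of the one before; no shorter unit works.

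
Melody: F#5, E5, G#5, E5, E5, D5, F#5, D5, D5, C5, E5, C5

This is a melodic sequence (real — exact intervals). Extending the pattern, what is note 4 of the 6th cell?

Gb4

The unit is 4 notes. Position-4 pitches of the 3 shown cells: E5, D5, C5.
Extending down a 2nd: Bb4 → Ab4 → Gb4.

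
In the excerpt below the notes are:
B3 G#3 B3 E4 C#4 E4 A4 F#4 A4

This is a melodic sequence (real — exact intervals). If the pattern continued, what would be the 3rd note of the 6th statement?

C6

Grouping in 3s, the 3rd note of each cell is B3, E4, A4.
Each moves up a 4th. Continuing: D5 → G5 → C6.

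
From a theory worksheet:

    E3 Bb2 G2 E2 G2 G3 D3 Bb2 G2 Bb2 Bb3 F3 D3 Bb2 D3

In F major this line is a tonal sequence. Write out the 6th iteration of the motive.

The 5-note cells begin on E3, G3, Bb3 — each up a 3rd from the last.
Continuing the starts: D4 → F4 → A4.
From A4 the diatonic shape gives A4 E4 C4 A3 C4.

A4 E4 C4 A3 C4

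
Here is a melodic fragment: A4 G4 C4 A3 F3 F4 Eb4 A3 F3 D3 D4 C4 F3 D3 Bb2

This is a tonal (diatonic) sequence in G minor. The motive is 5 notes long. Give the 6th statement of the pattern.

Eb3 D3 G2 Eb2 C2

The 5-note cells begin on A4, F4, D4 — each down a 3rd from the last.
Continuing the starts: Bb3 → G3 → Eb3.
So cell 6 is Eb3 D3 G2 Eb2 C2.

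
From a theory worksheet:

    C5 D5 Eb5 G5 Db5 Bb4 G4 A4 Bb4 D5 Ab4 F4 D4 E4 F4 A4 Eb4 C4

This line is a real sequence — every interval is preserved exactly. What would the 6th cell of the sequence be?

B2 C#3 D3 F#3 C3 A2

The 6-note cells begin on C5, G4, D4 — each down a 4th from the last.
Extending down a 4th: A3 → E3 → B2.
So cell 6 is B2 C#3 D3 F#3 C3 A2.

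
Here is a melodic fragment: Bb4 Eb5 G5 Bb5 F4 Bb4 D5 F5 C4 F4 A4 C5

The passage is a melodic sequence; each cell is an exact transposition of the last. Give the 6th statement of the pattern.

A2 D3 F#3 A3

The 4-note cells begin on Bb4, F4, C4 — each down a 4th from the last.
Extending down a 4th: G3 → D3 → A2.
From A2 the exact shape gives A2 D3 F#3 A3.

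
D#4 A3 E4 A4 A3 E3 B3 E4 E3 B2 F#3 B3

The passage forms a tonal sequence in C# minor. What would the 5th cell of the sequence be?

The 4-note cells begin on D#4, A3, E3 — each down a 4th from the last.
Carrying on: B2 → F#2.
Statement 5 starts on F#2 and keeps the same diatonic contour: F#2 C#2 G#2 C#3.

F#2 C#2 G#2 C#3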